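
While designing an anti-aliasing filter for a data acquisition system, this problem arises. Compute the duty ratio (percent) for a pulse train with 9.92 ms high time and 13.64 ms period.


Duty cycle as a percentage:
DC = (t_on / T) * 100
   = (9.92 / 13.64) * 100
   = 0.727273 * 100
   = 72.73 %

72.73 %


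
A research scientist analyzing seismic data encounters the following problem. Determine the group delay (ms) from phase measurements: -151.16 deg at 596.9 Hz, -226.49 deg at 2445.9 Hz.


Group delay from phase difference:
tau = -d(phi)/d(omega)
d(phi) = -75.33 deg = -1.314757 rad
d(omega) = 2*pi*(2445.9 - 596.9) = 11617.6096 rad/s
tau = -(-1.314757) / 11617.6096
    = 0.1132 ms

0.1132 ms


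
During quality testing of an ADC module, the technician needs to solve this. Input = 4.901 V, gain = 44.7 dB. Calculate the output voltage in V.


Output voltage from dB gain:
V_out = V_in * 10^(gain_dB / 20)
      = 4.901 * 10^(44.7 / 20)
      = 4.901 * 171.790839
      = 841.9469 V

841.9469 V


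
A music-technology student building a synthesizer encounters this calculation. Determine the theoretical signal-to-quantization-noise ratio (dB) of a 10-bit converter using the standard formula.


Theoretical SNR for a full-scale sinusoid:
SNR = 6.02 * N + 1.76
    = 6.02 * 10 + 1.76
    = 60.2 + 1.76
    = 61.96 dB

61.96 dB


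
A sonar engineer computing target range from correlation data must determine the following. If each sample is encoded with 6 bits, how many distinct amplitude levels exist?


Number of quantization levels = 2^N
= 2^6
= 64

64


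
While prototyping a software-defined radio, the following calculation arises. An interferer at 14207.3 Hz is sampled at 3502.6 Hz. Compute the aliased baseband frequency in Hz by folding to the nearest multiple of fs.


Compute the nearest integer multiple of fs to the signal:
n = round(14207.3 / 3502.6) = 4
f_alias = |14207.3 - 4 * 3502.6|
        = |14207.3 - 14010.4|
        = 196.9 Hz

196.9


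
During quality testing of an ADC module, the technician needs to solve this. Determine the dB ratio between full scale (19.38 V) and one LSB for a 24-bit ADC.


Dynamic range from full-scale to LSB:
V_min = V_max / 2^bits = 19.38 / 2^24
DR = 20 * log10(V_max / V_min)
   = 20 * log10(2^24)
   = 20 * 24 * log10(2)
   = 144.49 dB

144.49 dB


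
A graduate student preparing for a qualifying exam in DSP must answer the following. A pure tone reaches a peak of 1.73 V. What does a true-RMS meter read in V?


RMS voltage for a sinusoidal waveform:
V_rms = V_peak / sqrt(2)
      = 1.73 / 1.414214
      = 1.223 V

1.223 V


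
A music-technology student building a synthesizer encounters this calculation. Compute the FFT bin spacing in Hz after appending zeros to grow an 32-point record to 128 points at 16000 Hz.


Frequency resolution after zero-padding:
N_padded = 32 * 4 = 128
df = fs / N_padded
   = 16000 / 128
   = 125.0 Hz

125.0 Hz


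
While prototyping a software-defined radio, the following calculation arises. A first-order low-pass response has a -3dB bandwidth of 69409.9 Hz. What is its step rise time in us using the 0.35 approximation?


Rise time from bandwidth relationship:
tr = 0.35 / BW
   = 0.35 / 69409.9
   = 5.042508345e-06 s
   = 5.0425 us

5.0425 us


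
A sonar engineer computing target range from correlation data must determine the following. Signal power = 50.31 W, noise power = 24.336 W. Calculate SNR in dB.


SNR in decibels:
SNR = 10 * log10(Ps / Pn)
    = 10 * log10(50.31 / 24.336)
    = 10 * log10(2.0673)
    = 10 * 0.3154
    = 3.15 dB

3.15 dB


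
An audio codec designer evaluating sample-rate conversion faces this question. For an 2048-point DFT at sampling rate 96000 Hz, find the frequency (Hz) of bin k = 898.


Frequency of DFT bin k:
f_k = k * fs / N
    = 898 * 96000 / 2048
    = 86208000 / 2048
    = 42093.75 Hz

42093.75 Hz


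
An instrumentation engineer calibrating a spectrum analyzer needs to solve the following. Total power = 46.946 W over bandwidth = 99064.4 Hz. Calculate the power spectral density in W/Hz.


Power spectral density:
PSD = P / BW
    = 46.946 / 99064.4
    = 0.00047389 W/Hz

0.00047389 W/Hz


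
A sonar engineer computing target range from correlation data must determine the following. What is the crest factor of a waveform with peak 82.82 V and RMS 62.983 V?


Crest factor is the ratio of peak to RMS:
CF = V_peak / V_rms
   = 82.82 / 62.983
   = 1.315

1.315


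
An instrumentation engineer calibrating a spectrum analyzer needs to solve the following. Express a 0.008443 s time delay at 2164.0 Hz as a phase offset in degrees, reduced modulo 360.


Phase shift from frequency and time delay:
phi = 360 * f * t_delay
    = 360 * 2164.0 * 0.008443
    = 6577.43 degrees
    mod 360 = 97.43 degrees

97.43 degrees


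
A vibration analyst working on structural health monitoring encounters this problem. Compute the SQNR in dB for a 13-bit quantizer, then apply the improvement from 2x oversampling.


Step 1 — baseline SQNR at Nyquist:
SQNR_base = 6.02*N + 1.76
          = 6.02*13 + 1.76
          = 80.02 dB

Step 2 — oversampling processing gain:
G = 10*log10(OSR) = 10*log10(2) = 3.01 dB

Step 3 — total:
SQNR_total = 80.02 + 3.01 = 83.03 dB

Base SQNR = 80.02 dB; oversampled SQNR = 83.03 dB


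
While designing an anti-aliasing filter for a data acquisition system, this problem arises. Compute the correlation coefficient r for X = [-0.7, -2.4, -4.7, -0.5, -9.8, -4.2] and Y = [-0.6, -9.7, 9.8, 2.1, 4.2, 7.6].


Pearson correlation coefficient (population):
r = cov(X,Y) / (std(X) * std(Y))
Mean X = -3.7167, Mean Y = 2.2333
Cov(X,Y) = -7.781111
Std(X) = 3.146118, Std(Y) = 6.329473
r = -0.3908

-0.3908


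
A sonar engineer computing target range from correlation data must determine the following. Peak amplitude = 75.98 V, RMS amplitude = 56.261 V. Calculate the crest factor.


Crest factor is the ratio of peak to RMS:
CF = V_peak / V_rms
   = 75.98 / 56.261
   = 1.3505

1.3505


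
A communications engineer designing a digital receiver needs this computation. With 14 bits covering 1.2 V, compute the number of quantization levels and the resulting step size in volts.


Step 1 — number of quantization levels:
L = 2^N = 2^14 = 16384

Step 2 — LSB step size:
delta = Vfs / L
      = 1.2 / 16384
      = 7.324e-05 V

Levels = 16384; step size = 7.324e-05 V


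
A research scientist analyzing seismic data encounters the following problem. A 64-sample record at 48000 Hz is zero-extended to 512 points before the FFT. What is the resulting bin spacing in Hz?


Frequency resolution after zero-padding:
N_padded = 64 * 8 = 512
df = fs / N_padded
   = 48000 / 512
   = 93.75 Hz

93.75 Hz


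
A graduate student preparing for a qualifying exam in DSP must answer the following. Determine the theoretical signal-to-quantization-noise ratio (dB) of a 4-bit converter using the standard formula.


Theoretical SNR for a full-scale sinusoid:
SNR = 6.02 * N + 1.76
    = 6.02 * 4 + 1.76
    = 24.08 + 1.76
    = 25.84 dB

25.84 dB


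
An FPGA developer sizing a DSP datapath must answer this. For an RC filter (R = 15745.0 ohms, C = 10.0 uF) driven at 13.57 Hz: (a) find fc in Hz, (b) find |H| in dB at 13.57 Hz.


Step 1 — cutoff frequency:
fc = 1 / (2*pi*R*C)
C = 10.0 uF = 1e-05 F
fc = 1 / (2*pi*15745.0*1e-05)
   = 1.01083 Hz

Step 2 — magnitude at f = 13.57 Hz:
|H(f)| = 1 / sqrt(1 + (f/fc)^2)
f/fc = 13.57 / 1.01083 = 13.424611
|H| = 1 / sqrt(1 + 180.220181) = 0.0742842
|H|_dB = 20*log10(0.0742842) = -22.58 dB

fc = 1.01083 Hz; |H(13.57 Hz)| = -22.58 dB


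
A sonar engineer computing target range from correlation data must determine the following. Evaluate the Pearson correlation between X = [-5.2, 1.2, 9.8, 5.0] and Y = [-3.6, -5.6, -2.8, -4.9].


Pearson correlation coefficient (population):
r = cov(X,Y) / (std(X) * std(Y))
Mean X = 2.7, Mean Y = -4.225
Cov(X,Y) = 1.4225
Std(X) = 5.485435, Std(Y) = 1.09173
r = 0.2375

0.2375


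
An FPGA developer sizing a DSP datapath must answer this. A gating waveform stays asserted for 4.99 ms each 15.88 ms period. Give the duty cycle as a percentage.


Duty cycle as a percentage:
DC = (t_on / T) * 100
   = (4.99 / 15.88) * 100
   = 0.314232 * 100
   = 31.42 %

31.42 %


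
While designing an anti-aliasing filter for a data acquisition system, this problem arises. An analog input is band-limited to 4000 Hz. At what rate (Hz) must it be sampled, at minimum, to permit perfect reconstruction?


The Nyquist rate is twice the maximum frequency component.
fs_min = 2 * fmax
      = 2 * 4000
      = 8000 Hz

8000


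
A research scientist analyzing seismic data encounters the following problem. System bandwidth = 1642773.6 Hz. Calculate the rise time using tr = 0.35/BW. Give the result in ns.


Rise time from bandwidth relationship:
tr = 0.35 / BW
   = 0.35 / 1642773.6
   = 2.130543125e-07 s
   = 213.0543 ns

213.0543 ns


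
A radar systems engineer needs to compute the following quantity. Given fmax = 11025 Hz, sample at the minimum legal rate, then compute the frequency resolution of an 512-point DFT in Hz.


Step 1 — Nyquist sampling rate:
fs = 2 * fmax = 2 * 11025 = 22050 Hz

Step 2 — DFT bin spacing:
df = fs / N = 22050 / 512 = 43.0664 Hz

43.0664 Hz


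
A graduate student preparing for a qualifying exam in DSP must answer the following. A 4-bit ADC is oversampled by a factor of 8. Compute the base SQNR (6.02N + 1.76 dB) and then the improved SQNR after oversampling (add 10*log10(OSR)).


Step 1 — baseline SQNR at Nyquist:
SQNR_base = 6.02*N + 1.76
          = 6.02*4 + 1.76
          = 25.84 dB

Step 2 — oversampling processing gain:
G = 10*log10(OSR) = 10*log10(8) = 9.03 dB

Step 3 — total:
SQNR_total = 25.84 + 9.03 = 34.87 dB

Base SQNR = 25.84 dB; oversampled SQNR = 34.87 dB


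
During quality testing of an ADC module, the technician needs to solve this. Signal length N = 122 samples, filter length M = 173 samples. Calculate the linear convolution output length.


Linear convolution output length:
L = N + M - 1
  = 122 + 173 - 1
  = 294 samples

294


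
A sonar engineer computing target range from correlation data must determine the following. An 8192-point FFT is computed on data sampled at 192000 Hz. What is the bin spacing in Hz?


DFT frequency resolution:
df = fs / N
   = 192000 / 8192
   = 23.4375 Hz

23.4375 Hz


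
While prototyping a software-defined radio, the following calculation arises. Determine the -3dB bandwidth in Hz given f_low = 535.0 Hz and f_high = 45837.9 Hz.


Bandwidth is the difference of -3dB frequencies:
BW = f_high - f_low
   = 45837.9 - 535.0
   = 45302.9 Hz

45302.9 Hz


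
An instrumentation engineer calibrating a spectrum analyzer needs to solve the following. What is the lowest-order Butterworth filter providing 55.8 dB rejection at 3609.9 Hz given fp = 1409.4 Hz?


Butterworth filter order formula:
n = log10(10^(A/10) - 1) / (2 * log10(f_stop/f_pass))
10^(55.8/10) - 1 = 380188.3963
f_stop/f_pass = 3609.9 / 1409.4 = 2.5613
n = 6.8305 -> ceil = 7

7


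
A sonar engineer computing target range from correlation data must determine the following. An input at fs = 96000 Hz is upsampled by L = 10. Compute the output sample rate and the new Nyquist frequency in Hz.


Step 1 — output sample rate after interpolation by L:
fs_out = L * fs_in = 10 * 96000 = 960000 Hz

Step 2 — Nyquist frequency of the output stream:
f_Nyq = fs_out / 2 = 960000 / 2 = 480000.0 Hz

fs_out = 960000 Hz; f_Nyquist = 480000.0 Hz


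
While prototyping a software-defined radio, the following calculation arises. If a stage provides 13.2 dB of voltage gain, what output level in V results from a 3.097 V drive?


Output voltage from dB gain:
V_out = V_in * 10^(gain_dB / 20)
      = 3.097 * 10^(13.2 / 20)
      = 3.097 * 4.570882
      = 14.156 V

14.156 V


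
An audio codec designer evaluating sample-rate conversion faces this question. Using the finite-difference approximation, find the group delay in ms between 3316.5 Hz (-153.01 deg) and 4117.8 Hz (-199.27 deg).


Group delay from phase difference:
tau = -d(phi)/d(omega)
d(phi) = -46.26 deg = -0.807389 rad
d(omega) = 2*pi*(4117.8 - 3316.5) = 5034.7164 rad/s
tau = -(-0.807389) / 5034.7164
    = 0.1604 ms

0.1604 ms


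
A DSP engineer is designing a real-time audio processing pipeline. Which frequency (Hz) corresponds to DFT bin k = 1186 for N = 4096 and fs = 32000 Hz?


Frequency of DFT bin k:
f_k = k * fs / N
    = 1186 * 32000 / 4096
    = 37952000 / 4096
    = 9265.625 Hz

9265.625 Hz


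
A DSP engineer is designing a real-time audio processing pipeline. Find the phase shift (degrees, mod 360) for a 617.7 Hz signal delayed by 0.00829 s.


Phase shift from frequency and time delay:
phi = 360 * f * t_delay
    = 360 * 617.7 * 0.00829
    = 1843.46 degrees
    mod 360 = 43.46 degrees

43.46 degrees


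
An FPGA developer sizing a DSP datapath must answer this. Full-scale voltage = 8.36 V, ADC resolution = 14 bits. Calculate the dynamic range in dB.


Dynamic range from full-scale to LSB:
V_min = V_max / 2^bits = 8.36 / 2^14
DR = 20 * log10(V_max / V_min)
   = 20 * log10(2^14)
   = 20 * 14 * log10(2)
   = 84.29 dB

84.29 dB


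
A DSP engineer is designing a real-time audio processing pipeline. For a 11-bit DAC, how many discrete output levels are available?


Number of quantization levels = 2^N
= 2^11
= 2048

2048


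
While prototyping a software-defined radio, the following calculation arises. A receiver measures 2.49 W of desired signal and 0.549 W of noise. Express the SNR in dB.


SNR in decibels:
SNR = 10 * log10(Ps / Pn)
    = 10 * log10(2.49 / 0.549)
    = 10 * log10(4.5355)
    = 10 * 0.6566
    = 6.57 dB

6.57 dB


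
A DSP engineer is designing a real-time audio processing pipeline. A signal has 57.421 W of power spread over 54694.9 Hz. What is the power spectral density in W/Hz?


Power spectral density:
PSD = P / BW
    = 57.421 / 54694.9
    = 0.00104984 W/Hz

0.00104984 W/Hz


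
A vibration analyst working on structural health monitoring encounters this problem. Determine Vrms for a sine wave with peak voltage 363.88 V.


RMS voltage for a sinusoidal waveform:
V_rms = V_peak / sqrt(2)
      = 363.88 / 1.414214
      = 257.302 V

257.302 V


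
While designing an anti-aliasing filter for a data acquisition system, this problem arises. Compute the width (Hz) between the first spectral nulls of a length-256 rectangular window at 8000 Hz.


Main lobe width for a rectangular window:
Width = 2 * fs / N
      = 2 * 8000 / 256
      = 16000 / 256
      = 62.5 Hz

62.5 Hz


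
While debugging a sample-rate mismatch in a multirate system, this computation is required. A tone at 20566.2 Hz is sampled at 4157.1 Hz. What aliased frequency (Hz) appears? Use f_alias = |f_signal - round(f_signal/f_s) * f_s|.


Compute the nearest integer multiple of fs to the signal:
n = round(20566.2 / 4157.1) = 5
f_alias = |20566.2 - 5 * 4157.1|
        = |20566.2 - 20785.5|
        = 219.3 Hz

219.3


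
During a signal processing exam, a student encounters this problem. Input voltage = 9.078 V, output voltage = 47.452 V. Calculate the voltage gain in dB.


Voltage gain in dB:
G = 20 * log10(Vout / Vin)
  = 20 * log10(47.452 / 9.078)
  = 20 * log10(5.227143)
  = 20 * 0.718264
  = 14.37 dB

14.37 dB


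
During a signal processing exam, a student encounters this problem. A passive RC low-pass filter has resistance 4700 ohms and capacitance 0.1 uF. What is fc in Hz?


Cutoff frequency of a first-order RC filter:
fc = 1 / (2 * pi * R * C)
C = 0.1 uF = 1e-07 F
fc = 1 / (2 * pi * 4700 * 1e-07)
   = 1 / 0.0029530970943744
   = 338.627538 Hz

338.627538 Hz


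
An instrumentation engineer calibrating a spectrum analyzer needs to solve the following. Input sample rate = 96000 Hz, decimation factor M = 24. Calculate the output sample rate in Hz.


Decimation reduces the sample rate:
fs_out = fs_in / M
       = 96000 / 24
       = 4000.0 Hz

4000.0 Hz


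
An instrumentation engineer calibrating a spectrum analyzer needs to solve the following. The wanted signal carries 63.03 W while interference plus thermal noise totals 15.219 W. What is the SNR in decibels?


SNR in decibels:
SNR = 10 * log10(Ps / Pn)
    = 10 * log10(63.03 / 15.219)
    = 10 * log10(4.1415)
    = 10 * 0.6172
    = 6.17 dB

6.17 dB


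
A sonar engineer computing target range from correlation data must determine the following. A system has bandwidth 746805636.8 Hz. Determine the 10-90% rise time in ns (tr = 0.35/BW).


Rise time from bandwidth relationship:
tr = 0.35 / BW
   = 0.35 / 746805636.8
   = 4.686627722e-10 s
   = 0.4687 ns

0.4687 ns


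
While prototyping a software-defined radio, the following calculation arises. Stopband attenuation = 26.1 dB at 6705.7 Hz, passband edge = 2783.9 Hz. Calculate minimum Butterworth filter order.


Butterworth filter order formula:
n = log10(10^(A/10) - 1) / (2 * log10(f_stop/f_pass))
10^(26.1/10) - 1 = 406.3803
f_stop/f_pass = 6705.7 / 2783.9 = 2.4087
n = 3.4167 -> ceil = 4

4


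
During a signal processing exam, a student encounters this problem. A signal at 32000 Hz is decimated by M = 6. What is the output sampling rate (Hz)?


Decimation reduces the sample rate:
fs_out = fs_in / M
       = 32000 / 6
       = 5333.3333 Hz

5333.3333 Hz


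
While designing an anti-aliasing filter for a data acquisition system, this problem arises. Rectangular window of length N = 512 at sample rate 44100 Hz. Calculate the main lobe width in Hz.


Main lobe width for a rectangular window:
Width = 2 * fs / N
      = 2 * 44100 / 512
      = 88200 / 512
      = 172.266 Hz

172.266 Hz


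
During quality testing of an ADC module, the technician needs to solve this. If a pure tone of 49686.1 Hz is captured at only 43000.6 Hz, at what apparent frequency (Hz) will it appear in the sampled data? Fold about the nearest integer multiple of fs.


Compute the nearest integer multiple of fs to the signal:
n = round(49686.1 / 43000.6) = 1
f_alias = |49686.1 - 1 * 43000.6|
        = |49686.1 - 43000.6|
        = 6685.5 Hz

6685.5


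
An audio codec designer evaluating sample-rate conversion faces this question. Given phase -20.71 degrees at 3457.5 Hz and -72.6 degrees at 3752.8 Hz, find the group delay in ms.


Group delay from phase difference:
tau = -d(phi)/d(omega)
d(phi) = -51.89 deg = -0.905651 rad
d(omega) = 2*pi*(3752.8 - 3457.5) = 1855.4246 rad/s
tau = -(-0.905651) / 1855.4246
    = 0.4881 ms

0.4881 ms


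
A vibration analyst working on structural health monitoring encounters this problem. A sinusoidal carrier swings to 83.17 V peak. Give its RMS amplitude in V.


RMS voltage for a sinusoidal waveform:
V_rms = V_peak / sqrt(2)
      = 83.17 / 1.414214
      = 58.81 V

58.81 V


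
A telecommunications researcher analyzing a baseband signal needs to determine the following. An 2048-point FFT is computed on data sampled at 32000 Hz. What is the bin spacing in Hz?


DFT frequency resolution:
df = fs / N
   = 32000 / 2048
   = 15.625 Hz

15.625 Hz


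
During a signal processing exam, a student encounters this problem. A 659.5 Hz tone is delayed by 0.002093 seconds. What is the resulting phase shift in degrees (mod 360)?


Phase shift from frequency and time delay:
phi = 360 * f * t_delay
    = 360 * 659.5 * 0.002093
    = 496.92 degrees
    mod 360 = 136.92 degrees

136.92 degrees


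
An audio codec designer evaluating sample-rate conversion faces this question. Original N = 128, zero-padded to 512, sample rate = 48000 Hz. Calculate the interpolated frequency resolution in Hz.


Frequency resolution after zero-padding:
N_padded = 128 * 4 = 512
df = fs / N_padded
   = 48000 / 512
   = 93.75 Hz

93.75 Hz


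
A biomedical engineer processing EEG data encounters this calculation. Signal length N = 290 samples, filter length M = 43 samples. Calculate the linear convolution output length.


Linear convolution output length:
L = N + M - 1
  = 290 + 43 - 1
  = 332 samples

332


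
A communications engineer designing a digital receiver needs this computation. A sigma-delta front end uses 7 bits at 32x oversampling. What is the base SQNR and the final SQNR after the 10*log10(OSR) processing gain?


Step 1 — baseline SQNR at Nyquist:
SQNR_base = 6.02*N + 1.76
          = 6.02*7 + 1.76
          = 43.9 dB

Step 2 — oversampling processing gain:
G = 10*log10(OSR) = 10*log10(32) = 15.05 dB

Step 3 — total:
SQNR_total = 43.9 + 15.05 = 58.95 dB

Base SQNR = 43.9 dB; oversampled SQNR = 58.95 dB


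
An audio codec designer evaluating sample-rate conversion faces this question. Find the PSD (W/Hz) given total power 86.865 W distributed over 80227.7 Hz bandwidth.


Power spectral density:
PSD = P / BW
    = 86.865 / 80227.7
    = 0.00108273 W/Hz

0.00108273 W/Hz


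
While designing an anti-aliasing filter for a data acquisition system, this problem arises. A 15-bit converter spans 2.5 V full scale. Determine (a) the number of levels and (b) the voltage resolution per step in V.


Step 1 — number of quantization levels:
L = 2^N = 2^15 = 32768

Step 2 — LSB step size:
delta = Vfs / L
      = 2.5 / 32768
      = 7.629e-05 V

Levels = 32768; step size = 7.629e-05 V


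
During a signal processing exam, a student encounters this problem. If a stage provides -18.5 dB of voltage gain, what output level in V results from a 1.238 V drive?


Output voltage from dB gain:
V_out = V_in * 10^(gain_dB / 20)
      = 1.238 * 10^(-18.5 / 20)
      = 1.238 * 0.11885
      = 0.1471 V

0.1471 V


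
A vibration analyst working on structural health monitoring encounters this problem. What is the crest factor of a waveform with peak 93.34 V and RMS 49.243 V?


Crest factor is the ratio of peak to RMS:
CF = V_peak / V_rms
   = 93.34 / 49.243
   = 1.8955

1.8955


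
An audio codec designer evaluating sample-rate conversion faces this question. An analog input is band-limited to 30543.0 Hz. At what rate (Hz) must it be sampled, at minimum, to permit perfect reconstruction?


The Nyquist rate is twice the maximum frequency component.
fs_min = 2 * fmax
      = 2 * 30543.0
      = 61086.0 Hz

61086.0


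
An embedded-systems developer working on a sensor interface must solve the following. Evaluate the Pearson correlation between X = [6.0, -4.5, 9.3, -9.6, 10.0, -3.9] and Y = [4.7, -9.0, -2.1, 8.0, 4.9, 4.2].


Pearson correlation coefficient (population):
r = cov(X,Y) / (std(X) * std(Y))
Mean X = 1.2167, Mean Y = 1.7833
Cov(X,Y) = -1.338056
Std(X) = 7.541312, Std(Y) = 5.687242
r = -0.0312

-0.0312


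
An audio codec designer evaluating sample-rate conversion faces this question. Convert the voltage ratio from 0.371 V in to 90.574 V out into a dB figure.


Voltage gain in dB:
G = 20 * log10(Vout / Vin)
  = 20 * log10(90.574 / 0.371)
  = 20 * log10(244.134771)
  = 20 * 2.38763
  = 47.75 dB

47.75 dB


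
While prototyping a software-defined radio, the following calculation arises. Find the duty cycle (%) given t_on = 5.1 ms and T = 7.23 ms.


Duty cycle as a percentage:
DC = (t_on / T) * 100
   = (5.1 / 7.23) * 100
   = 0.705394 * 100
   = 70.54 %

70.54 %


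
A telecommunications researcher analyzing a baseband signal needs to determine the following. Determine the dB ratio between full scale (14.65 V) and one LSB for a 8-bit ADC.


Dynamic range from full-scale to LSB:
V_min = V_max / 2^bits = 14.65 / 2^8
DR = 20 * log10(V_max / V_min)
   = 20 * log10(2^8)
   = 20 * 8 * log10(2)
   = 48.16 dB

48.16 dB


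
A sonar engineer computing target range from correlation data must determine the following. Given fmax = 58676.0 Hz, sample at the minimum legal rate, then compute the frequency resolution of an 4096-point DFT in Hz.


Step 1 — Nyquist sampling rate:
fs = 2 * fmax = 2 * 58676.0 = 117352.0 Hz

Step 2 — DFT bin spacing:
df = fs / N = 117352.0 / 4096 = 28.6504 Hz

28.6504 Hz


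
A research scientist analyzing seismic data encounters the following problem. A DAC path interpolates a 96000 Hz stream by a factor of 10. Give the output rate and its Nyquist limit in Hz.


Step 1 — output sample rate after interpolation by L:
fs_out = L * fs_in = 10 * 96000 = 960000 Hz

Step 2 — Nyquist frequency of the output stream:
f_Nyq = fs_out / 2 = 960000 / 2 = 480000.0 Hz

fs_out = 960000 Hz; f_Nyquist = 480000.0 Hz


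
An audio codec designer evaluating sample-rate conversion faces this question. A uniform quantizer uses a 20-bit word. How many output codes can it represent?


Number of quantization levels = 2^N
= 2^20
= 1048576

1048576


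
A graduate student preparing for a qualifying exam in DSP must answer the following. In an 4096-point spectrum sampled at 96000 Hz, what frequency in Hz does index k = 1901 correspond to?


Frequency of DFT bin k:
f_k = k * fs / N
    = 1901 * 96000 / 4096
    = 182496000 / 4096
    = 44554.688 Hz

44554.688 Hz


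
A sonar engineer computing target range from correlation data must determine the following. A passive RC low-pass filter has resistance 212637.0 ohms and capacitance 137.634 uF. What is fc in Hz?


Cutoff frequency of a first-order RC filter:
fc = 1 / (2 * pi * R * C)
C = 137.634 uF = 0.000137634 F
fc = 1 / (2 * pi * 212637.0 * 0.000137634)
   = 1 / 183.88420924572
   = 0.005438 Hz

0.005438 Hz


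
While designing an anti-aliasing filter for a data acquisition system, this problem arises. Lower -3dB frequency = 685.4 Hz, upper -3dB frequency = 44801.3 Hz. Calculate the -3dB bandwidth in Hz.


Bandwidth is the difference of -3dB frequencies:
BW = f_high - f_low
   = 44801.3 - 685.4
   = 44115.9 Hz

44115.9 Hz


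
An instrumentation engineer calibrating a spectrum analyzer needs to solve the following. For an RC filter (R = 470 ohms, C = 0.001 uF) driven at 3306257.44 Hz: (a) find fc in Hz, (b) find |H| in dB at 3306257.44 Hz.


Step 1 — cutoff frequency:
fc = 1 / (2*pi*R*C)
C = 0.001 uF = 1e-09 F
fc = 1 / (2*pi*470*1e-09)
   = 338627.538 Hz

Step 2 — magnitude at f = 3306257.44 Hz:
|H(f)| = 1 / sqrt(1 + (f/fc)^2)
f/fc = 3306257.44 / 338627.538 = 9.763699
|H| = 1 / sqrt(1 + 95.329818) = 0.1018872
|H|_dB = 20*log10(0.1018872) = -19.84 dB

fc = 338627.538 Hz; |H(3306257.44 Hz)| = -19.84 dB


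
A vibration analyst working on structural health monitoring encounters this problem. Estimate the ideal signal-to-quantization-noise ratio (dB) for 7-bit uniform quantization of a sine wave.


Theoretical SNR for a full-scale sinusoid:
SNR = 6.02 * N + 1.76
    = 6.02 * 7 + 1.76
    = 42.14 + 1.76
    = 43.9 dB

43.9 dB


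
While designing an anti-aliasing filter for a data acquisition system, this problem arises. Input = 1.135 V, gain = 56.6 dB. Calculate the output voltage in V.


Output voltage from dB gain:
V_out = V_in * 10^(gain_dB / 20)
      = 1.135 * 10^(56.6 / 20)
      = 1.135 * 676.082975
      = 767.3542 V

767.3542 V


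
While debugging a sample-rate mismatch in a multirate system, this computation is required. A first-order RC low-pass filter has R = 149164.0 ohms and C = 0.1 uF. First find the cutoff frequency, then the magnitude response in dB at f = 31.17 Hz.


Step 1 — cutoff frequency:
fc = 1 / (2*pi*R*C)
C = 0.1 uF = 1e-07 F
fc = 1 / (2*pi*149164.0*1e-07)
   = 10.6698 Hz

Step 2 — magnitude at f = 31.17 Hz:
|H(f)| = 1 / sqrt(1 + (f/fc)^2)
f/fc = 31.17 / 10.6698 = 2.921329
|H| = 1 / sqrt(1 + 8.534163) = 0.323861
|H|_dB = 20*log10(0.323861) = -9.79 dB

fc = 10.6698 Hz; |H(31.17 Hz)| = -9.79 dB


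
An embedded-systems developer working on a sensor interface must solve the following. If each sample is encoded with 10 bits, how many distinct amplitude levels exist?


Number of quantization levels = 2^N
= 2^10
= 1024

1024


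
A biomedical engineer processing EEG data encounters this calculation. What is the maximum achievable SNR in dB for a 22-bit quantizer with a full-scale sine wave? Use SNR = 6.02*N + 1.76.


Theoretical SNR for a full-scale sinusoid:
SNR = 6.02 * N + 1.76
    = 6.02 * 22 + 1.76
    = 132.44 + 1.76
    = 134.2 dB

134.2 dB


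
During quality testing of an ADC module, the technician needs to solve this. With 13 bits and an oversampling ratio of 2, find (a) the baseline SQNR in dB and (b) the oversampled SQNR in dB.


Step 1 — baseline SQNR at Nyquist:
SQNR_base = 6.02*N + 1.76
          = 6.02*13 + 1.76
          = 80.02 dB

Step 2 — oversampling processing gain:
G = 10*log10(OSR) = 10*log10(2) = 3.01 dB

Step 3 — total:
SQNR_total = 80.02 + 3.01 = 83.03 dB

Base SQNR = 80.02 dB; oversampled SQNR = 83.03 dB


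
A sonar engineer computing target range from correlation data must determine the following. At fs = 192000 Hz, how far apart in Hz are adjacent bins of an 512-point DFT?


DFT frequency resolution:
df = fs / N
   = 192000 / 512
   = 375.0 Hz

375.0 Hz


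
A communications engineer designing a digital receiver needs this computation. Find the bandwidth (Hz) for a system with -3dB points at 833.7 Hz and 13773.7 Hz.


Bandwidth is the difference of -3dB frequencies:
BW = f_high - f_low
   = 13773.7 - 833.7
   = 12940.0 Hz

12940.0 Hz


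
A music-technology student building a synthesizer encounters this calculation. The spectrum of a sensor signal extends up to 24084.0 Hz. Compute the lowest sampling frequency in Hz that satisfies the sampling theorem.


The Nyquist rate is twice the maximum frequency component.
fs_min = 2 * fmax
      = 2 * 24084.0
      = 48168.0 Hz

48168.0


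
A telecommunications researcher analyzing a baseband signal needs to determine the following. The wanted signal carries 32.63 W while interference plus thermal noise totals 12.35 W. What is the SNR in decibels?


SNR in decibels:
SNR = 10 * log10(Ps / Pn)
    = 10 * log10(32.63 / 12.35)
    = 10 * log10(2.6421)
    = 10 * 0.422
    = 4.22 dB

4.22 dB


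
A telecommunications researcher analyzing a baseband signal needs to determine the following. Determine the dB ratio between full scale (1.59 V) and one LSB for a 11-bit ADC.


Dynamic range from full-scale to LSB:
V_min = V_max / 2^bits = 1.59 / 2^11
DR = 20 * log10(V_max / V_min)
   = 20 * log10(2^11)
   = 20 * 11 * log10(2)
   = 66.23 dB

66.23 dB


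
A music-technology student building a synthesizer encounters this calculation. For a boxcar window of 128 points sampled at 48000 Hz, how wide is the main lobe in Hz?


Main lobe width for a rectangular window:
Width = 2 * fs / N
      = 2 * 48000 / 128
      = 96000 / 128
      = 750.0 Hz

750.0 Hz


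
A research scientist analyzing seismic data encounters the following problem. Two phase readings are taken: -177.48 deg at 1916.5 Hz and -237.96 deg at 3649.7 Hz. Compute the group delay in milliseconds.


Group delay from phase difference:
tau = -d(phi)/d(omega)
d(phi) = -60.48 deg = -1.055575 rad
d(omega) = 2*pi*(3649.7 - 1916.5) = 10890.0168 rad/s
tau = -(-1.055575) / 10890.0168
    = 0.0969 ms

0.0969 ms


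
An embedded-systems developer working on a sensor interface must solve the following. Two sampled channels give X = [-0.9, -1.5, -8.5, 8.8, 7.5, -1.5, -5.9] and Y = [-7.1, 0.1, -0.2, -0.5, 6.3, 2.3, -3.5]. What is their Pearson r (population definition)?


Pearson correlation coefficient (population):
r = cov(X,Y) / (std(X) * std(Y))
Mean X = -0.2857, Mean Y = -0.3714
Cov(X,Y) = 9.606735
Std(X) = 5.921976, Std(Y) = 3.909225
r = 0.415

0.415


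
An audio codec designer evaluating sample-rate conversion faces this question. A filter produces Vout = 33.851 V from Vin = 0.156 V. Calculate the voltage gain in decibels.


Voltage gain in dB:
G = 20 * log10(Vout / Vin)
  = 20 * log10(33.851 / 0.156)
  = 20 * log10(216.99359)
  = 20 * 2.336447
  = 46.73 dB

46.73 dB


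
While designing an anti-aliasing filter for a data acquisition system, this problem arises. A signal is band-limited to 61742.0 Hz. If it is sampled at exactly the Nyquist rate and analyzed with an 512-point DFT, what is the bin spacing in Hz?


Step 1 — Nyquist sampling rate:
fs = 2 * fmax = 2 * 61742.0 = 123484.0 Hz

Step 2 — DFT bin spacing:
df = fs / N = 123484.0 / 512 = 241.1797 Hz

241.1797 Hz


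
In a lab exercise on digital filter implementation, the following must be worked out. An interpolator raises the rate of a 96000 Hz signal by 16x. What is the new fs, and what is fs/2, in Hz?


Step 1 — output sample rate after interpolation by L:
fs_out = L * fs_in = 16 * 96000 = 1536000 Hz

Step 2 — Nyquist frequency of the output stream:
f_Nyq = fs_out / 2 = 1536000 / 2 = 768000.0 Hz

fs_out = 1536000 Hz; f_Nyquist = 768000.0 Hz


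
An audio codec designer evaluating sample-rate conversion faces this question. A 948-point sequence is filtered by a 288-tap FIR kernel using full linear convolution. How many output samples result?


Linear convolution output length:
L = N + M - 1
  = 948 + 288 - 1
  = 1235 samples

1235


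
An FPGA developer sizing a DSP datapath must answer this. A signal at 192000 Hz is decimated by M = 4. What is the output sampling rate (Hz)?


Decimation reduces the sample rate:
fs_out = fs_in / M
       = 192000 / 4
       = 48000.0 Hz

48000.0 Hz


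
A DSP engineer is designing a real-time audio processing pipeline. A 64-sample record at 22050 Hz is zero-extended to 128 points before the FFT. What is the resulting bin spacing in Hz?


Frequency resolution after zero-padding:
N_padded = 64 * 2 = 128
df = fs / N_padded
   = 22050 / 128
   = 172.2656 Hz

172.2656 Hz


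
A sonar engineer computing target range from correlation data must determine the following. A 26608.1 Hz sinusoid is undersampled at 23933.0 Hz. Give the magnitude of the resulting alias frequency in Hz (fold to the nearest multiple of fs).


Compute the nearest integer multiple of fs to the signal:
n = round(26608.1 / 23933.0) = 1
f_alias = |26608.1 - 1 * 23933.0|
        = |26608.1 - 23933.0|
        = 2675.1 Hz

2675.1


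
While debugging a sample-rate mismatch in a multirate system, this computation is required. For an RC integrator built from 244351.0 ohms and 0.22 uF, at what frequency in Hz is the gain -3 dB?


Cutoff frequency of a first-order RC filter:
fc = 1 / (2 * pi * R * C)
C = 0.22 uF = 2.2e-07 F
fc = 1 / (2 * pi * 244351.0 * 2.2e-07)
   = 1 / 0.33776657485882
   = 2.960625 Hz

2.960625 Hz


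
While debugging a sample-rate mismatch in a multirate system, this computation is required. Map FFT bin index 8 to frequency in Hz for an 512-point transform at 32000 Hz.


Frequency of DFT bin k:
f_k = k * fs / N
    = 8 * 32000 / 512
    = 256000 / 512
    = 500.0 Hz

500.0 Hz


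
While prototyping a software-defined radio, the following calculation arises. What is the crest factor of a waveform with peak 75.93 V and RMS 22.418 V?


Crest factor is the ratio of peak to RMS:
CF = V_peak / V_rms
   = 75.93 / 22.418
   = 3.387

3.387


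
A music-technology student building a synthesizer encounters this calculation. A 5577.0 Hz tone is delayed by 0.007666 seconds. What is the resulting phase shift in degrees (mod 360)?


Phase shift from frequency and time delay:
phi = 360 * f * t_delay
    = 360 * 5577.0 * 0.007666
    = 15391.18 degrees
    mod 360 = 271.18 degrees

271.18 degrees


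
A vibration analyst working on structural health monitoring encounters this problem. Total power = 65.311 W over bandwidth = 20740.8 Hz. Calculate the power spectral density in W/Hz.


Power spectral density:
PSD = P / BW
    = 65.311 / 20740.8
    = 0.00314891 W/Hz

0.00314891 W/Hz


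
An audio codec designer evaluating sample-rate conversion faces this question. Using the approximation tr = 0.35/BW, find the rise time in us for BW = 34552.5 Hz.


Rise time from bandwidth relationship:
tr = 0.35 / BW
   = 0.35 / 34552.5
   = 1.012951306e-05 s
   = 10.1295 us

10.1295 us


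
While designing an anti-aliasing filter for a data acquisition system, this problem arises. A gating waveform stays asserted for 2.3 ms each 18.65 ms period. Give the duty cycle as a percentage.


Duty cycle as a percentage:
DC = (t_on / T) * 100
   = (2.3 / 18.65) * 100
   = 0.123324 * 100
   = 12.33 %

12.33 %


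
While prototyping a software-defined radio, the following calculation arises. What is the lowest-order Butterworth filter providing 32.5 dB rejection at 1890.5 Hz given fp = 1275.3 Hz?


Butterworth filter order formula:
n = log10(10^(A/10) - 1) / (2 * log10(f_stop/f_pass))
10^(32.5/10) - 1 = 1777.2794
f_stop/f_pass = 1890.5 / 1275.3 = 1.4824
n = 9.5042 -> ceil = 10

10


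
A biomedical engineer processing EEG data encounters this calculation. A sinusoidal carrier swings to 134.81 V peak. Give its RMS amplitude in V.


RMS voltage for a sinusoidal waveform:
V_rms = V_peak / sqrt(2)
      = 134.81 / 1.414214
      = 95.325 V

95.325 V


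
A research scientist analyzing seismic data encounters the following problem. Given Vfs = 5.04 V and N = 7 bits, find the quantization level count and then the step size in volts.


Step 1 — number of quantization levels:
L = 2^N = 2^7 = 128

Step 2 — LSB step size:
delta = Vfs / L
      = 5.04 / 128
      = 0.039375 V

Levels = 128; step size = 0.039375 V


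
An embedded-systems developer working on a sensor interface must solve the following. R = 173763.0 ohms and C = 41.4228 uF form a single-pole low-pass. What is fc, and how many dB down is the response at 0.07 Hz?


Step 1 — cutoff frequency:
fc = 1 / (2*pi*R*C)
C = 41.4228 uF = 4.14228e-05 F
fc = 1 / (2*pi*173763.0*4.14228e-05)
   = 0.0221118 Hz

Step 2 — magnitude at f = 0.07 Hz:
|H(f)| = 1 / sqrt(1 + (f/fc)^2)
f/fc = 0.07 / 0.0221118 = 3.165731
|H| = 1 / sqrt(1 + 10.021853) = 0.3012123
|H|_dB = 20*log10(0.3012123) = -10.42 dB

fc = 0.0221118 Hz; |H(0.07 Hz)| = -10.42 dB


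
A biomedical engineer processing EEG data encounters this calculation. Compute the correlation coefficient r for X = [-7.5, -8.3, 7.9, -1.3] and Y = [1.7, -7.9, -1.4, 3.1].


Pearson correlation coefficient (population):
r = cov(X,Y) / (std(X) * std(Y))
Mean X = -2.3, Mean Y = -1.125
Cov(X,Y) = 6.845
Std(X) = 6.482284, Std(Y) = 4.236965
r = 0.2492

0.2492


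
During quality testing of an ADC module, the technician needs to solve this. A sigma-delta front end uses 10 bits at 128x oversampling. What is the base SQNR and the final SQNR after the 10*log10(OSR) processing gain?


Step 1 — baseline SQNR at Nyquist:
SQNR_base = 6.02*N + 1.76
          = 6.02*10 + 1.76
          = 61.96 dB

Step 2 — oversampling processing gain:
G = 10*log10(OSR) = 10*log10(128) = 21.07 dB

Step 3 — total:
SQNR_total = 61.96 + 21.07 = 83.03 dB

Base SQNR = 61.96 dB; oversampled SQNR = 83.03 dB


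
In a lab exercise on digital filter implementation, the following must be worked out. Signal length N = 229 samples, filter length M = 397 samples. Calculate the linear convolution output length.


Linear convolution output length:
L = N + M - 1
  = 229 + 397 - 1
  = 625 samples

625


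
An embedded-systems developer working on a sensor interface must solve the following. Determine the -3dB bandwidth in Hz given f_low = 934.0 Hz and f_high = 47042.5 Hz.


Bandwidth is the difference of -3dB frequencies:
BW = f_high - f_low
   = 47042.5 - 934.0
   = 46108.5 Hz

46108.5 Hz


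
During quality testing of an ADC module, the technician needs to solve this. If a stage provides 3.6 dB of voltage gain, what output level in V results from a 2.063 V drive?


Output voltage from dB gain:
V_out = V_in * 10^(gain_dB / 20)
      = 2.063 * 10^(3.6 / 20)
      = 2.063 * 1.513561
      = 3.1225 V

3.1225 V


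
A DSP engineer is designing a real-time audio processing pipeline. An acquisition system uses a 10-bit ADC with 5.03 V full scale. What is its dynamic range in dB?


Dynamic range from full-scale to LSB:
V_min = V_max / 2^bits = 5.03 / 2^10
DR = 20 * log10(V_max / V_min)
   = 20 * log10(2^10)
   = 20 * 10 * log10(2)
   = 60.21 dB

60.21 dB
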